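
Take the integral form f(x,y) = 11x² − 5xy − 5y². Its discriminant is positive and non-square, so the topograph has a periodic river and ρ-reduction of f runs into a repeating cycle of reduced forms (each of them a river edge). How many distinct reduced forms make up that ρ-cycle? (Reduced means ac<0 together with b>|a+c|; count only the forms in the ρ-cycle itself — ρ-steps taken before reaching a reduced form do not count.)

D = 245, ⌊√D⌋ = 15
descent: ρ → (-5,15,1)  [lands on river]
river: ρ → (1,15,-5)
ρ-cycle length = 2 (tail of 1 descent step not counted)

2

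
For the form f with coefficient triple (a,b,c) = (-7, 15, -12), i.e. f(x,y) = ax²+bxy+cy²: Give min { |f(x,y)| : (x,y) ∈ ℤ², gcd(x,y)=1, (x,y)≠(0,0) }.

translate: b→-1 (≡-15 mod 14), so (7,-15,12)→(7,-1,4)
flip: (7,-1,4)→(4,1,7)
reduced (well bottom): (4,1,7) with a≤c, −a<b≤a
well minimum |f| = |-4| = 4 (negative-definite)

4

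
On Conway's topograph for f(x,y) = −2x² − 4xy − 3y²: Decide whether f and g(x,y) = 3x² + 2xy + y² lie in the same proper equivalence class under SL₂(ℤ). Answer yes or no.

D₁ = -8, D₂ = -8
f is negative-definite; reduce −f:
−f: translate: b→0 (≡4 mod 4), so (2,4,3)→(2,0,1)
−f: flip: (2,0,1)→(1,0,2)
−f: reduced (well bottom): (1,0,2) with a≤c, −a<b≤a
flip sign back: reduced form of f is (-1,0,-2)
g: flip: (3,2,1)→(1,-2,3)
g: translate: b→0 (≡-2 mod 2), so (1,-2,3)→(1,0,2)
g: reduced (well bottom): (1,0,2) with a≤c, −a<b≤a
reduced forms (-1, 0, -2) vs (1, 0, 2) ⇒ inequivalent

no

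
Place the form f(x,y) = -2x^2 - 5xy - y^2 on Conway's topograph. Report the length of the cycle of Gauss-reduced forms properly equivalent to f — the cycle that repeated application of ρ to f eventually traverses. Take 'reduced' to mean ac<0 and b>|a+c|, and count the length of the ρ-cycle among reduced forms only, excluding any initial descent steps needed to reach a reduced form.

D = 17, ⌊√D⌋ = 4
descent: ρ → (-1,3,2)  [lands on river]
river: ρ → (2,1,-2)
river: ρ → (-2,3,1)
river: ρ → (1,3,-2)
river: ρ → (-2,1,2)
river: ρ → (2,3,-1)
ρ-cycle length = 6 (tail of 1 descent step not counted)

6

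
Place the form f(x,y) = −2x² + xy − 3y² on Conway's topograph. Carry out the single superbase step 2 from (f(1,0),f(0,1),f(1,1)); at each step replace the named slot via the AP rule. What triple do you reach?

start (-2,-3,-4) = (f(1,0),f(0,1),f(1,1))
replace slot 2: 2·((-2)+(-4)) − (-3) = -9 → (-2,-9,-4)

-2,-9,-4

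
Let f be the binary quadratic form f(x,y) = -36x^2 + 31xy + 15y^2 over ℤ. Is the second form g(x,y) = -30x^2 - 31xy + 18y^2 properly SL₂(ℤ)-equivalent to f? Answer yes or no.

D₁ = 3121, D₂ = 3121
river cycle of f (length 38): (15, 29, -38), (-38, 47, 6), (6, 49, -30), (-30, 11, 25), (25, 39, -16), (-16, 25, 39), (39, 53, -2), (-2, 55, 12), (12, 41, -30), (-30, 19, 23), … (28 more)
river cycle of g (length 30): (18, 31, -30), (-30, 29, 19), (19, 47, -12), (-12, 49, 15), (15, 41, -24), (-24, 55, 1), (1, 55, -24), (-24, 41, 15), (15, 49, -12), (-12, 47, 19), … (20 more)
cycles differ ⇒ inequivalent

no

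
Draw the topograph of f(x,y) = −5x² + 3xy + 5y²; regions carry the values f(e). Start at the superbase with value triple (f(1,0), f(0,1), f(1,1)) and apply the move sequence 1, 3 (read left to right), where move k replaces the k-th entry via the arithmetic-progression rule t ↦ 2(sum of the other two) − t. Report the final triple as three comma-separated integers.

start (-5,5,3) = (f(1,0),f(0,1),f(1,1))
replace slot 1: 2·(5+3) − (-5) = 21 → (21,5,3)
replace slot 3: 2·(21+5) − 3 = 49 → (21,5,49)

21,5,49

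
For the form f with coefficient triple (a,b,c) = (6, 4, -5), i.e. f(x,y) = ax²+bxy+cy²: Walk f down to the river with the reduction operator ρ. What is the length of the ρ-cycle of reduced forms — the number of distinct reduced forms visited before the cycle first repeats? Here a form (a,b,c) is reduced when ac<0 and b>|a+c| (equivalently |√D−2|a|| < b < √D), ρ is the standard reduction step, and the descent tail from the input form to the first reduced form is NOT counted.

D = 136, ⌊√D⌋ = 11
river: ρ → (-5,6,5)
river: ρ → (5,4,-6)
river: ρ → (-6,8,3)
river: ρ → (3,10,-3)
river: ρ → (-3,8,6)
river: ρ → (6,4,-5)
ρ-cycle length = 6 (tail of 0 descent steps not counted)

6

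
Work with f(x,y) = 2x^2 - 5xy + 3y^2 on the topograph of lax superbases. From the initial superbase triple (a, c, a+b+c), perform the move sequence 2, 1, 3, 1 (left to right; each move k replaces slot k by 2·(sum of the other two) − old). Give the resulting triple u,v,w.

start (2,3,0) = (f(1,0),f(0,1),f(1,1))
replace slot 2: 2·(2+0) − 3 = 1 → (2,1,0)
replace slot 1: 2·(1+0) − 2 = 0 → (0,1,0)
replace slot 3: 2·(0+1) − 0 = 2 → (0,1,2)
replace slot 1: 2·(1+2) − 0 = 6 → (6,1,2)

6,1,2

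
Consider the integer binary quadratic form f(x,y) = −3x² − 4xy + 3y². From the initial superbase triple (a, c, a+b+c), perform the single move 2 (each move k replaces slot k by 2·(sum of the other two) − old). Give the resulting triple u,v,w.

start (-3,3,-4) = (f(1,0),f(0,1),f(1,1))
replace slot 2: 2·((-3)+(-4)) − 3 = -17 → (-3,-17,-4)

-3,-17,-4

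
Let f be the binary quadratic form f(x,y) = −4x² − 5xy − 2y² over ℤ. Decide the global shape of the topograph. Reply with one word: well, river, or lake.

D = b²−4ac = (-5)² − 4·(-4)·(-2) = -7
D < 0 ⇒ definite ⇒ every region one sign ⇒ single well

well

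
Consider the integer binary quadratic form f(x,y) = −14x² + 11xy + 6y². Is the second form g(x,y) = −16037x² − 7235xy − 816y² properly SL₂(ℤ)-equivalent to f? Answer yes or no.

D₁ = 457, D₂ = 457
river cycle of f (length 46): (6, 13, -12), (-12, 11, 7), (7, 17, -6), (-6, 19, 4), (4, 21, -1), (-1, 21, 4), (4, 19, -6), (-6, 17, 7), (7, 11, -12), (-12, 13, 6), … (36 more)
river cycle of g (length 46): (-14, 11, 6), (6, 13, -12), (-12, 11, 7), (7, 17, -6), (-6, 19, 4), (4, 21, -1), (-1, 21, 4), (4, 19, -6), (-6, 17, 7), (7, 11, -12), … (36 more)
cycles coincide ⇒ equivalent

yes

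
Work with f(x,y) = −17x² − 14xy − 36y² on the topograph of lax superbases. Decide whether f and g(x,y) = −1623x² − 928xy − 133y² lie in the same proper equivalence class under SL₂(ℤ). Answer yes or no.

D₁ = -2252, D₂ = -2252
f is negative-definite; reduce −f:
−f: reduced (well bottom): (17,14,36) with a≤c, −a<b≤a
flip sign back: reduced form of f is (-17,-14,-36)
g is negative-definite; reduce −g:
−g: flip: (1623,928,133)→(133,-928,1623)
−g: translate: b→-130 (≡-928 mod 266), so (133,-928,1623)→(133,-130,36)
−g: flip: (133,-130,36)→(36,130,133)
−g: translate: b→-14 (≡130 mod 72), so (36,130,133)→(36,-14,17)
−g: flip: (36,-14,17)→(17,14,36)
−g: reduced (well bottom): (17,14,36) with a≤c, −a<b≤a
flip sign back: reduced form of g is (-17,-14,-36)
reduced forms (-17, -14, -36) vs (-17, -14, -36) ⇒ equivalent

yes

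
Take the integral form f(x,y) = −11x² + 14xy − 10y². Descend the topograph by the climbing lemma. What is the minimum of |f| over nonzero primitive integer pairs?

translate: b→8 (≡-14 mod 22), so (11,-14,10)→(11,8,7)
flip: (11,8,7)→(7,-8,11)
translate: b→6 (≡-8 mod 14), so (7,-8,11)→(7,6,10)
reduced (well bottom): (7,6,10) with a≤c, −a<b≤a
well minimum |f| = |-7| = 7 (negative-definite)

7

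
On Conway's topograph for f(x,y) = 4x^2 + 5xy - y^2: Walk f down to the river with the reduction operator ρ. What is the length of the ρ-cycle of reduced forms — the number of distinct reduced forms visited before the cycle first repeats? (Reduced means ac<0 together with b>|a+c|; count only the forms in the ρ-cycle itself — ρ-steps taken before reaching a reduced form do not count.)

D = 41, ⌊√D⌋ = 6
river: ρ → (-1,5,4)
river: ρ → (4,3,-2)
river: ρ → (-2,5,2)
river: ρ → (2,3,-4)
river: ρ → (-4,5,1)
river: ρ → (1,5,-4)
river: ρ → (-4,3,2)
river: ρ → (2,5,-2)
river: ρ → (-2,3,4)
river: ρ → (4,5,-1)
ρ-cycle length = 10 (tail of 0 descent steps not counted)

10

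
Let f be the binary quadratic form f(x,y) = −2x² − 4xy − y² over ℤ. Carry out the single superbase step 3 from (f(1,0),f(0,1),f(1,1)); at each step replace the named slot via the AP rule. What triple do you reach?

start (-2,-1,-7) = (f(1,0),f(0,1),f(1,1))
replace slot 3: 2·((-2)+(-1)) − (-7) = 1 → (-2,-1,1)

-2,-1,1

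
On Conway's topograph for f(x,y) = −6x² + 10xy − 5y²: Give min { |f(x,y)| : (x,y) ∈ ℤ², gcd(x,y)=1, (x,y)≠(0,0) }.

translate: b→2 (≡-10 mod 12), so (6,-10,5)→(6,2,1)
flip: (6,2,1)→(1,-2,6)
translate: b→0 (≡-2 mod 2), so (1,-2,6)→(1,0,5)
reduced (well bottom): (1,0,5) with a≤c, −a<b≤a
well minimum |f| = |-1| = 1 (negative-definite)

1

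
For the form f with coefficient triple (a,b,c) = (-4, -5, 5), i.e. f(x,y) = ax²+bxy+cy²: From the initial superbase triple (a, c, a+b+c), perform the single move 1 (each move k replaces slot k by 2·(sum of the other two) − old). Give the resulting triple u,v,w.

start (-4,5,-4) = (f(1,0),f(0,1),f(1,1))
replace slot 1: 2·(5+(-4)) − (-4) = 6 → (6,5,-4)

6,5,-4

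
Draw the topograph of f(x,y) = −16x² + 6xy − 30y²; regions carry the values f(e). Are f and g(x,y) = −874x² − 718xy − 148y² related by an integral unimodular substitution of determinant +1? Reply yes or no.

D₁ = -1884, D₂ = -1884
f is negative-definite; reduce −f:
−f: reduced (well bottom): (16,-6,30) with a≤c, −a<b≤a
flip sign back: reduced form of f is (-16,6,-30)
g is negative-definite; reduce −g:
−g: flip: (874,718,148)→(148,-718,874)
−g: translate: b→-126 (≡-718 mod 296), so (148,-718,874)→(148,-126,30)
−g: flip: (148,-126,30)→(30,126,148)
−g: translate: b→6 (≡126 mod 60), so (30,126,148)→(30,6,16)
−g: flip: (30,6,16)→(16,-6,30)
−g: reduced (well bottom): (16,-6,30) with a≤c, −a<b≤a
flip sign back: reduced form of g is (-16,6,-30)
reduced forms (-16, 6, -30) vs (-16, 6, -30) ⇒ equivalent

yes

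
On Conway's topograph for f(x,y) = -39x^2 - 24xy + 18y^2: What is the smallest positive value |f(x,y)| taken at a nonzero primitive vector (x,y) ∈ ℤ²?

descent: ρ → (18,24,-39)  [lands on river]
river: ρ → (-39,54,3)
river: ρ → (3,54,-39)
river: ρ → (-39,24,18)
river: ρ → (18,48,-15)
river: ρ → (-15,42,27)
river: ρ → (27,12,-30)
river: ρ → (-30,48,9)
river: ρ → (9,42,-45)
river: ρ → (-45,48,6)
river: ρ → (6,48,-45)
river: ρ → (-45,42,9)
river: ρ → (9,48,-30)
river: ρ → (-30,12,27)
river: ρ → (27,42,-15)
river: ρ → (-15,48,18)
closes: descent 1, river 16
min |a| on river = 3

3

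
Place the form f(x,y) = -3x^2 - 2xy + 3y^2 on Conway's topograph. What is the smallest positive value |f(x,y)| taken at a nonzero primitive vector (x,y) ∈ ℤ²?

descent: ρ → (3,2,-3)  [lands on river]
river: ρ → (-3,4,2)
river: ρ → (2,4,-3)
river: ρ → (-3,2,3)
river: ρ → (3,4,-2)
river: ρ → (-2,4,3)
closes: descent 1, river 6
min |a| on river = 2

2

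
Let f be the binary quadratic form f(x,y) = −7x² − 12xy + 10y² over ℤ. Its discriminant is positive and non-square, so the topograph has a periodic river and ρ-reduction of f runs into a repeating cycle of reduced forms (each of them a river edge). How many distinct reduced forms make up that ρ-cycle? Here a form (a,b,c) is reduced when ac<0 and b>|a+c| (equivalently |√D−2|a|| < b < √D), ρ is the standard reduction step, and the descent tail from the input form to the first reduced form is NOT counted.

D = 424, ⌊√D⌋ = 20
descent: ρ → (10,12,-7)  [lands on river]
river: ρ → (-7,16,6)
river: ρ → (6,20,-1)
river: ρ → (-1,20,6)
river: ρ → (6,16,-7)
river: ρ → (-7,12,10)
river: ρ → (10,8,-9)
river: ρ → (-9,10,9)
river: ρ → (9,8,-10)
river: ρ → (-10,12,7)
river: ρ → (7,16,-6)
river: ρ → (-6,20,1)
river: ρ → (1,20,-6)
river: ρ → (-6,16,7)
river: ρ → (7,12,-10)
river: ρ → (-10,8,9)
river: ρ → (9,10,-9)
river: ρ → (-9,8,10)
ρ-cycle length = 18 (tail of 1 descent step not counted)

18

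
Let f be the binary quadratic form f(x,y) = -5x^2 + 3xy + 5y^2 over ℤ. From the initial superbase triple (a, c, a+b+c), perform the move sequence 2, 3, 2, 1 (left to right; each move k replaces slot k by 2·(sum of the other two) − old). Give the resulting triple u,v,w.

start (-5,5,3) = (f(1,0),f(0,1),f(1,1))
replace slot 2: 2·((-5)+3) − 5 = -9 → (-5,-9,3)
replace slot 3: 2·((-5)+(-9)) − 3 = -31 → (-5,-9,-31)
replace slot 2: 2·((-5)+(-31)) − (-9) = -63 → (-5,-63,-31)
replace slot 1: 2·((-63)+(-31)) − (-5) = -183 → (-183,-63,-31)

-183,-63,-31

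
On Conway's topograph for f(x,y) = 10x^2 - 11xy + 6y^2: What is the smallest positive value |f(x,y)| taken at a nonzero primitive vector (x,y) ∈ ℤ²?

translate: b→9 (≡-11 mod 20), so (10,-11,6)→(10,9,5)
flip: (10,9,5)→(5,-9,10)
translate: b→1 (≡-9 mod 10), so (5,-9,10)→(5,1,6)
reduced (well bottom): (5,1,6) with a≤c, −a<b≤a
well minimum = a = 5

5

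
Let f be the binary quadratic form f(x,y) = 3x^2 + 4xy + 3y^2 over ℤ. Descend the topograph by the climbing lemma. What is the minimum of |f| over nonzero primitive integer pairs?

translate: b→-2 (≡4 mod 6), so (3,4,3)→(3,-2,2)
flip: (3,-2,2)→(2,2,3)
reduced (well bottom): (2,2,3) with a≤c, −a<b≤a
well minimum = a = 2

2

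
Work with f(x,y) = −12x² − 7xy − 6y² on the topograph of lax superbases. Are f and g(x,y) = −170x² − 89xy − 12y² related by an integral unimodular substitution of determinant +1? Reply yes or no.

D₁ = -239, D₂ = -239
f is negative-definite; reduce −f:
−f: flip: (12,7,6)→(6,-7,12)
−f: translate: b→5 (≡-7 mod 12), so (6,-7,12)→(6,5,11)
−f: reduced (well bottom): (6,5,11) with a≤c, −a<b≤a
flip sign back: reduced form of f is (-6,-5,-11)
g is negative-definite; reduce −g:
−g: flip: (170,89,12)→(12,-89,170)
−g: translate: b→7 (≡-89 mod 24), so (12,-89,170)→(12,7,6)
−g: flip: (12,7,6)→(6,-7,12)
−g: translate: b→5 (≡-7 mod 12), so (6,-7,12)→(6,5,11)
−g: reduced (well bottom): (6,5,11) with a≤c, −a<b≤a
flip sign back: reduced form of g is (-6,-5,-11)
reduced forms (-6, -5, -11) vs (-6, -5, -11) ⇒ equivalent

yes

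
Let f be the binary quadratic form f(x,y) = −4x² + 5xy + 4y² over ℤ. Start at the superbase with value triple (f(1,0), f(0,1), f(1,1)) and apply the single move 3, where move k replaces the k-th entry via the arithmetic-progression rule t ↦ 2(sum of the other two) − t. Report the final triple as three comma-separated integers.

start (-4,4,5) = (f(1,0),f(0,1),f(1,1))
replace slot 3: 2·((-4)+4) − 5 = -5 → (-4,4,-5)

-4,4,-5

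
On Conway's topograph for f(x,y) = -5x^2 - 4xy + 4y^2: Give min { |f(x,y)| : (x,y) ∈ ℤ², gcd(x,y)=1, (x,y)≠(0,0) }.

descent: ρ → (4,4,-5)  [lands on river]
river: ρ → (-5,6,3)
river: ρ → (3,6,-5)
river: ρ → (-5,4,4)
closes: descent 1, river 4
min |a| on river = 3

3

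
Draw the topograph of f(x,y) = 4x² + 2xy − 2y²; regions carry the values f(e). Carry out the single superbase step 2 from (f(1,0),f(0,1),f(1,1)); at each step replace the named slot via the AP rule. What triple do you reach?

start (4,-2,4) = (f(1,0),f(0,1),f(1,1))
replace slot 2: 2·(4+4) − (-2) = 18 → (4,18,4)

4,18,4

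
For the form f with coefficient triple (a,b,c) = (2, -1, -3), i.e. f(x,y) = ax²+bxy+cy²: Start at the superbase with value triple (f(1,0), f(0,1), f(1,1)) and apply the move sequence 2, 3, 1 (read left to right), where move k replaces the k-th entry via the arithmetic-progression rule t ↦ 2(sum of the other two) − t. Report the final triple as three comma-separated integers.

start (2,-3,-2) = (f(1,0),f(0,1),f(1,1))
replace slot 2: 2·(2+(-2)) − (-3) = 3 → (2,3,-2)
replace slot 3: 2·(2+3) − (-2) = 12 → (2,3,12)
replace slot 1: 2·(3+12) − 2 = 28 → (28,3,12)

28,3,12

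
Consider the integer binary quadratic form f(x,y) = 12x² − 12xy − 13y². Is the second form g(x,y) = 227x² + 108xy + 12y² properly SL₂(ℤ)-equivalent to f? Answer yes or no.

D₁ = 768, D₂ = 768
river cycle of f (length 8): (-13, 12, 12), (12, 12, -13), (-13, 14, 11), (11, 8, -16), (-16, 24, 3), (3, 24, -16), (-16, 8, 11), (11, 14, -13)
river cycle of g (length 8): (12, 12, -13), (-13, 14, 11), (11, 8, -16), (-16, 24, 3), (3, 24, -16), (-16, 8, 11), (11, 14, -13), (-13, 12, 12)
cycles coincide ⇒ equivalent

yes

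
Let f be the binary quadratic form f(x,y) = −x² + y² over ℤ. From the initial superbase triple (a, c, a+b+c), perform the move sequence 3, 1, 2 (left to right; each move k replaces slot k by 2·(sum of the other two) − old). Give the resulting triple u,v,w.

start (-1,1,0) = (f(1,0),f(0,1),f(1,1))
replace slot 3: 2·((-1)+1) − 0 = 0 → (-1,1,0)
replace slot 1: 2·(1+0) − (-1) = 3 → (3,1,0)
replace slot 2: 2·(3+0) − 1 = 5 → (3,5,0)

3,5,0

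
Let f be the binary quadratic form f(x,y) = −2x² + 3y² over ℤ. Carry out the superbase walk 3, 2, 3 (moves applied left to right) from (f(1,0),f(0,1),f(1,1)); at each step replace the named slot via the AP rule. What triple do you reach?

start (-2,3,1) = (f(1,0),f(0,1),f(1,1))
replace slot 3: 2·((-2)+3) − 1 = 1 → (-2,3,1)
replace slot 2: 2·((-2)+1) − 3 = -5 → (-2,-5,1)
replace slot 3: 2·((-2)+(-5)) − 1 = -15 → (-2,-5,-15)

-2,-5,-15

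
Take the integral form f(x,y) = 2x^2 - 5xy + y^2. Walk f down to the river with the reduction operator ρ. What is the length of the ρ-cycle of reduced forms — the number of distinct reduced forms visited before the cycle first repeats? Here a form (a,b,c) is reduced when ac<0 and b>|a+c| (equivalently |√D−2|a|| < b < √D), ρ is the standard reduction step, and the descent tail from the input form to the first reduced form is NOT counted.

D = 17, ⌊√D⌋ = 4
descent: ρ → (1,3,-2)  [lands on river]
river: ρ → (-2,1,2)
river: ρ → (2,3,-1)
river: ρ → (-1,3,2)
river: ρ → (2,1,-2)
river: ρ → (-2,3,1)
ρ-cycle length = 6 (tail of 1 descent step not counted)

6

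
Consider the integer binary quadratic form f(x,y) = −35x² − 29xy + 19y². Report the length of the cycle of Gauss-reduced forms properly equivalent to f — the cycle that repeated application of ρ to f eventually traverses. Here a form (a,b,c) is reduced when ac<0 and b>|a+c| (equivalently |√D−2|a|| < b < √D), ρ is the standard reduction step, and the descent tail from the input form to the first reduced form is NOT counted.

D = 3501, ⌊√D⌋ = 59
descent: ρ → (19,29,-35)  [lands on river]
river: ρ → (-35,41,13)
river: ρ → (13,37,-41)
river: ρ → (-41,45,9)
river: ρ → (9,45,-41)
river: ρ → (-41,37,13)
river: ρ → (13,41,-35)
river: ρ → (-35,29,19)
river: ρ → (19,47,-17)
river: ρ → (-17,55,7)
river: ρ → (7,57,-9)
river: ρ → (-9,51,25)
river: ρ → (25,49,-11)
river: ρ → (-11,39,45)
river: ρ → (45,51,-5)
river: ρ → (-5,59,1)
river: ρ → (1,59,-5)
river: ρ → (-5,51,45)
river: ρ → (45,39,-11)
river: ρ → (-11,49,25)
river: ρ → (25,51,-9)
river: ρ → (-9,57,7)
river: ρ → (7,55,-17)
river: ρ → (-17,47,19)
ρ-cycle length = 24 (tail of 1 descent step not counted)

24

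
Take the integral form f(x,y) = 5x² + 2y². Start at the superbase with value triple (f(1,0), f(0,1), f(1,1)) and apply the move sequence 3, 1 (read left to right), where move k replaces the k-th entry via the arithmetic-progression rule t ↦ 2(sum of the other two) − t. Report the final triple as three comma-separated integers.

start (5,2,7) = (f(1,0),f(0,1),f(1,1))
replace slot 3: 2·(5+2) − 7 = 7 → (5,2,7)
replace slot 1: 2·(2+7) − 5 = 13 → (13,2,7)

13,2,7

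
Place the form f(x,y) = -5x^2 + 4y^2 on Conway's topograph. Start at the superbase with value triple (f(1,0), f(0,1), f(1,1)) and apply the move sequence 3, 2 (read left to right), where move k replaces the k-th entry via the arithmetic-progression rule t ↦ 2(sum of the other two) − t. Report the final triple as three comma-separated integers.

start (-5,4,-1) = (f(1,0),f(0,1),f(1,1))
replace slot 3: 2·((-5)+4) − (-1) = -1 → (-5,4,-1)
replace slot 2: 2·((-5)+(-1)) − 4 = -16 → (-5,-16,-1)

-5,-16,-1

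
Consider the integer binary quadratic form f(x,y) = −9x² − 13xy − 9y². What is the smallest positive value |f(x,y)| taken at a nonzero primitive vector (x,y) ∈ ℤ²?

translate: b→-5 (≡13 mod 18), so (9,13,9)→(9,-5,5)
flip: (9,-5,5)→(5,5,9)
reduced (well bottom): (5,5,9) with a≤c, −a<b≤a
well minimum |f| = |-5| = 5 (negative-definite)

5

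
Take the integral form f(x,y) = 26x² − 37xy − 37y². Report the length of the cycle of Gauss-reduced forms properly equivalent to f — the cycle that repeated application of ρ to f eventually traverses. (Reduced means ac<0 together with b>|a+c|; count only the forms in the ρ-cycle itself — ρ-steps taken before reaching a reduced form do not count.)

D = 5217, ⌊√D⌋ = 72
descent: ρ → (-37,37,26)  [lands on river]
river: ρ → (26,67,-7)
river: ρ → (-7,59,62)
river: ρ → (62,65,-4)
river: ρ → (-4,71,11)
river: ρ → (11,61,-34)
river: ρ → (-34,7,38)
river: ρ → (38,69,-3)
river: ρ → (-3,69,38)
river: ρ → (38,7,-34)
river: ρ → (-34,61,11)
river: ρ → (11,71,-4)
river: ρ → (-4,65,62)
river: ρ → (62,59,-7)
river: ρ → (-7,67,26)
river: ρ → (26,37,-37)
ρ-cycle length = 16 (tail of 1 descent step not counted)

16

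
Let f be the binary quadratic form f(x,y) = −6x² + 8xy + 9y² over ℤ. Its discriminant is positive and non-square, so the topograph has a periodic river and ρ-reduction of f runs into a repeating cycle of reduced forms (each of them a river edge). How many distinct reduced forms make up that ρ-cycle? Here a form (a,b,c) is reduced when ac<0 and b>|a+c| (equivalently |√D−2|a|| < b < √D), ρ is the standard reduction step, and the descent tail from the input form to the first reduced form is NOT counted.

D = 280, ⌊√D⌋ = 16
river: ρ → (9,10,-5)
river: ρ → (-5,10,9)
river: ρ → (9,8,-6)
river: ρ → (-6,16,1)
river: ρ → (1,16,-6)
river: ρ → (-6,8,9)
ρ-cycle length = 6 (tail of 0 descent steps not counted)

6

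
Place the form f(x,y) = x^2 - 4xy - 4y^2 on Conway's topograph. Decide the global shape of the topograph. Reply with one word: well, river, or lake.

D = b²−4ac = (-4)² − 4·1·(-4) = 32
D > 0 non-square ⇒ indefinite ⇒ periodic river

river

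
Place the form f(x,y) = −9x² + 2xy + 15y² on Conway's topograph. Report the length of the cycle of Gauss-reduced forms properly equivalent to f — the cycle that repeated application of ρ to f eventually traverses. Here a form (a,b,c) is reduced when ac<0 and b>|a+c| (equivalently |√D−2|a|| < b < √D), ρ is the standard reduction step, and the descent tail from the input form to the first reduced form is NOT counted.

D = 544, ⌊√D⌋ = 23
descent: ρ → (15,-2,-9)
descent: ρ → (-9,20,4)  [lands on river]
river: ρ → (4,20,-9)
river: ρ → (-9,16,8)
river: ρ → (8,16,-9)
ρ-cycle length = 4 (tail of 2 descent steps not counted)

4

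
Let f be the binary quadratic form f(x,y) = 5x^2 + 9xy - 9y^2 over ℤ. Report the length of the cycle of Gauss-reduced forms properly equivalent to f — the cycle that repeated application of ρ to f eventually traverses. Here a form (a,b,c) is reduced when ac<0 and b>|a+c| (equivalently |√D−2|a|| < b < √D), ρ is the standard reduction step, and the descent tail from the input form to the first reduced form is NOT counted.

D = 261, ⌊√D⌋ = 16
river: ρ → (-9,9,5)
river: ρ → (5,11,-7)
river: ρ → (-7,3,9)
river: ρ → (9,15,-1)
river: ρ → (-1,15,9)
river: ρ → (9,3,-7)
river: ρ → (-7,11,5)
river: ρ → (5,9,-9)
ρ-cycle length = 8 (tail of 0 descent steps not counted)

8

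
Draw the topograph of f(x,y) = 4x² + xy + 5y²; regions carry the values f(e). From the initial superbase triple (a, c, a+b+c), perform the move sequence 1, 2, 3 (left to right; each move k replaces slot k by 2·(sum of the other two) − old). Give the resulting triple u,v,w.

start (4,5,10) = (f(1,0),f(0,1),f(1,1))
replace slot 1: 2·(5+10) − 4 = 26 → (26,5,10)
replace slot 2: 2·(26+10) − 5 = 67 → (26,67,10)
replace slot 3: 2·(26+67) − 10 = 176 → (26,67,176)

26,67,176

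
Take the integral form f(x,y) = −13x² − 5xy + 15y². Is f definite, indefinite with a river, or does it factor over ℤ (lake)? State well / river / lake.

D = b²−4ac = (-5)² − 4·(-13)·15 = 805
D > 0 non-square ⇒ indefinite ⇒ periodic river

river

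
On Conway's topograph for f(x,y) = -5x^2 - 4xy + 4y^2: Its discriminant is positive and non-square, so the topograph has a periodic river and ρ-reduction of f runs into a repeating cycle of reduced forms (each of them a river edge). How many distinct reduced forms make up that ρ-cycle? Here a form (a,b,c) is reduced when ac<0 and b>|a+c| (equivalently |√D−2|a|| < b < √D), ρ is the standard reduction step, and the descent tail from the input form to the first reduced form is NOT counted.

D = 96, ⌊√D⌋ = 9
descent: ρ → (4,4,-5)  [lands on river]
river: ρ → (-5,6,3)
river: ρ → (3,6,-5)
river: ρ → (-5,4,4)
ρ-cycle length = 4 (tail of 1 descent step not counted)

4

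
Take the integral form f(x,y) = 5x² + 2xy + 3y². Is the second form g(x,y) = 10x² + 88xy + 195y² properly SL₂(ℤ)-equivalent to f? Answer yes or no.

D₁ = -56, D₂ = -56
f: flip: (5,2,3)→(3,-2,5)
f: reduced (well bottom): (3,-2,5) with a≤c, −a<b≤a
g: translate: b→8 (≡88 mod 20), so (10,88,195)→(10,8,3)
g: flip: (10,8,3)→(3,-8,10)
g: translate: b→-2 (≡-8 mod 6), so (3,-8,10)→(3,-2,5)
g: reduced (well bottom): (3,-2,5) with a≤c, −a<b≤a
reduced forms (3, -2, 5) vs (3, -2, 5) ⇒ equivalent

yes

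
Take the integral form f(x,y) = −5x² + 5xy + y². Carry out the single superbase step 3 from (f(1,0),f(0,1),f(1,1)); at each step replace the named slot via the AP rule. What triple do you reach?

start (-5,1,1) = (f(1,0),f(0,1),f(1,1))
replace slot 3: 2·((-5)+1) − 1 = -9 → (-5,1,-9)

-5,1,-9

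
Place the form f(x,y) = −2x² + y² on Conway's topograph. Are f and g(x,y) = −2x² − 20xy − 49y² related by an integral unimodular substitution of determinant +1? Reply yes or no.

D₁ = 8, D₂ = 8
river cycle of f (length 2): (1, 2, -1), (-1, 2, 1)
river cycle of g (length 2): (1, 2, -1), (-1, 2, 1)
cycles coincide ⇒ equivalent

yes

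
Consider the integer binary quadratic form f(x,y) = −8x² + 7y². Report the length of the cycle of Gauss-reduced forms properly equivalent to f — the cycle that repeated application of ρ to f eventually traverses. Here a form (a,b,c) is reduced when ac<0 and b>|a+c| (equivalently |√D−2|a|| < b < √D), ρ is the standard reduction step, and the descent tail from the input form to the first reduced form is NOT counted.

D = 224, ⌊√D⌋ = 14
descent: ρ → (7,14,-1)  [lands on river]
river: ρ → (-1,14,7)
ρ-cycle length = 2 (tail of 1 descent step not counted)

2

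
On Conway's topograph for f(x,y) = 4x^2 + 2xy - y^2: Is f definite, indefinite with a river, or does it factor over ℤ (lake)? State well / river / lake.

D = b²−4ac = 2² − 4·4·(-1) = 20
D > 0 non-square ⇒ indefinite ⇒ periodic river

river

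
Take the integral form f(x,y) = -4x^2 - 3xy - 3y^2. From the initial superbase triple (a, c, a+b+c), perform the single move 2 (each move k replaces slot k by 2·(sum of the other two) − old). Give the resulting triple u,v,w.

start (-4,-3,-10) = (f(1,0),f(0,1),f(1,1))
replace slot 2: 2·((-4)+(-10)) − (-3) = -25 → (-4,-25,-10)

-4,-25,-10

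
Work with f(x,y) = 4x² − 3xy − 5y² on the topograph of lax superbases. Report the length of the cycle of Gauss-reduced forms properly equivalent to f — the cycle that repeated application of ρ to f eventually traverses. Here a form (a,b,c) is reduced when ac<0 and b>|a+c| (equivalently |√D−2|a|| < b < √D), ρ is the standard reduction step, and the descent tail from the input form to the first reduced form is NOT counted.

D = 89, ⌊√D⌋ = 9
descent: ρ → (-5,3,4)  [lands on river]
river: ρ → (4,5,-4)
river: ρ → (-4,3,5)
river: ρ → (5,7,-2)
river: ρ → (-2,9,1)
river: ρ → (1,9,-2)
river: ρ → (-2,7,5)
river: ρ → (5,3,-4)
river: ρ → (-4,5,4)
river: ρ → (4,3,-5)
river: ρ → (-5,7,2)
river: ρ → (2,9,-1)
river: ρ → (-1,9,2)
river: ρ → (2,7,-5)
ρ-cycle length = 14 (tail of 1 descent step not counted)

14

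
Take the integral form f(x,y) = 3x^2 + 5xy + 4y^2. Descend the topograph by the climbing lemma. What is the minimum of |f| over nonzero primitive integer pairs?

translate: b→-1 (≡5 mod 6), so (3,5,4)→(3,-1,2)
flip: (3,-1,2)→(2,1,3)
reduced (well bottom): (2,1,3) with a≤c, −a<b≤a
well minimum = a = 2

2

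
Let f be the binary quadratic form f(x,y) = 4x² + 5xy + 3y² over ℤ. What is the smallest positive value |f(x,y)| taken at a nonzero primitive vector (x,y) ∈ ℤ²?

translate: b→-3 (≡5 mod 8), so (4,5,3)→(4,-3,2)
flip: (4,-3,2)→(2,3,4)
translate: b→-1 (≡3 mod 4), so (2,3,4)→(2,-1,3)
reduced (well bottom): (2,-1,3) with a≤c, −a<b≤a
well minimum = a = 2

2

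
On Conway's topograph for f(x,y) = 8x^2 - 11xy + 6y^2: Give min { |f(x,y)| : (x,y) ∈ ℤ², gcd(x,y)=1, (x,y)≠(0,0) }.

translate: b→5 (≡-11 mod 16), so (8,-11,6)→(8,5,3)
flip: (8,5,3)→(3,-5,8)
translate: b→1 (≡-5 mod 6), so (3,-5,8)→(3,1,6)
reduced (well bottom): (3,1,6) with a≤c, −a<b≤a
well minimum = a = 3

3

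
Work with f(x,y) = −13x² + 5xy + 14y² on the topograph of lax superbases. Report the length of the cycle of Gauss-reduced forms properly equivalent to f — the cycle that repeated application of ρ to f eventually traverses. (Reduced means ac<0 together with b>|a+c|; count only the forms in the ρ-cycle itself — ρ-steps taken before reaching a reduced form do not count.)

D = 753, ⌊√D⌋ = 27
river: ρ → (14,23,-4)
river: ρ → (-4,25,8)
river: ρ → (8,23,-7)
river: ρ → (-7,19,14)
river: ρ → (14,9,-12)
river: ρ → (-12,15,11)
river: ρ → (11,7,-16)
river: ρ → (-16,25,2)
river: ρ → (2,27,-3)
river: ρ → (-3,27,2)
river: ρ → (2,25,-16)
river: ρ → (-16,7,11)
river: ρ → (11,15,-12)
river: ρ → (-12,9,14)
river: ρ → (14,19,-7)
river: ρ → (-7,23,8)
river: ρ → (8,25,-4)
river: ρ → (-4,23,14)
river: ρ → (14,5,-13)
river: ρ → (-13,21,6)
river: ρ → (6,27,-1)
river: ρ → (-1,27,6)
river: ρ → (6,21,-13)
river: ρ → (-13,5,14)
ρ-cycle length = 24 (tail of 0 descent steps not counted)

24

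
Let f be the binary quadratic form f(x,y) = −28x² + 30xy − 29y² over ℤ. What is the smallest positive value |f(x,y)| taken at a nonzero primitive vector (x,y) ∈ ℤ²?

translate: b→26 (≡-30 mod 56), so (28,-30,29)→(28,26,27)
flip: (28,26,27)→(27,-26,28)
reduced (well bottom): (27,-26,28) with a≤c, −a<b≤a
well minimum |f| = |-27| = 27 (negative-definite)

27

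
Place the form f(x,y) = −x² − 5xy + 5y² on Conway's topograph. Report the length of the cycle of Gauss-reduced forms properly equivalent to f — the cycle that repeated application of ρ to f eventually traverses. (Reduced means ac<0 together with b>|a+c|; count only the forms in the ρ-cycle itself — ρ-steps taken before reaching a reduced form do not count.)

D = 45, ⌊√D⌋ = 6
descent: ρ → (5,5,-1)  [lands on river]
river: ρ → (-1,5,5)
ρ-cycle length = 2 (tail of 1 descent step not counted)

2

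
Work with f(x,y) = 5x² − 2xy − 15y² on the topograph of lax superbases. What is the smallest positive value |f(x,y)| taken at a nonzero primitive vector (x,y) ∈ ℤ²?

descent: ρ → (-15,2,5)
descent: ρ → (5,8,-12)  [lands on river]
river: ρ → (-12,16,1)
river: ρ → (1,16,-12)
river: ρ → (-12,8,5)
river: ρ → (5,12,-8)
river: ρ → (-8,4,9)
river: ρ → (9,14,-3)
river: ρ → (-3,16,4)
river: ρ → (4,16,-3)
river: ρ → (-3,14,9)
river: ρ → (9,4,-8)
river: ρ → (-8,12,5)
closes: descent 2, river 12
min |a| on river = 1

1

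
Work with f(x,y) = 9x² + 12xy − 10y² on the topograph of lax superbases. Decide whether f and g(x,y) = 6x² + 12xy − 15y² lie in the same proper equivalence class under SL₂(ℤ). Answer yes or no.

D₁ = 504, D₂ = 504
river cycle of f (length 10): (-10, 8, 11), (11, 14, -7), (-7, 14, 11), (11, 8, -10), (-10, 12, 9), (9, 6, -13), (-13, 20, 2), (2, 20, -13), (-13, 6, 9), (9, 12, -10)
river cycle of g (length 4): (-15, 18, 3), (3, 18, -15), (-15, 12, 6), (6, 12, -15)
cycles differ ⇒ inequivalent

no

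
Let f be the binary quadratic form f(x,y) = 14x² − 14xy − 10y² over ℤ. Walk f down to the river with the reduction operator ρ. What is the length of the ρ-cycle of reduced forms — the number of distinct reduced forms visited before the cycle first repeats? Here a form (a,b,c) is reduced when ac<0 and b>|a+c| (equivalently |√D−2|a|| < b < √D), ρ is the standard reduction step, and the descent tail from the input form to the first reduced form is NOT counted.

D = 756, ⌊√D⌋ = 27
descent: ρ → (-10,14,14)  [lands on river]
river: ρ → (14,14,-10)
river: ρ → (-10,26,2)
river: ρ → (2,26,-10)
ρ-cycle length = 4 (tail of 1 descent step not counted)

4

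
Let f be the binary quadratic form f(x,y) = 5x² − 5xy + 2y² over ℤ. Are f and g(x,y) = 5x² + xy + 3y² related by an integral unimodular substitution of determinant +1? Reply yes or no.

D₁ = -15, D₂ = -59
discriminants differ ⇒ not SL₂(ℤ)-equivalent

no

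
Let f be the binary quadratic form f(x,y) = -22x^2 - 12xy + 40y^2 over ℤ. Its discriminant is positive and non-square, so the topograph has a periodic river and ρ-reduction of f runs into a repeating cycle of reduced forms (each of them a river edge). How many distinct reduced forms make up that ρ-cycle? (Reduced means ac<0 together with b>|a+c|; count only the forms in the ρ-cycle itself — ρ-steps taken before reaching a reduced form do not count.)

D = 3664, ⌊√D⌋ = 60
descent: ρ → (40,12,-22)
descent: ρ → (-22,32,30)  [lands on river]
river: ρ → (30,28,-24)
river: ρ → (-24,20,34)
river: ρ → (34,48,-10)
river: ρ → (-10,52,24)
river: ρ → (24,44,-18)
river: ρ → (-18,28,40)
river: ρ → (40,52,-6)
river: ρ → (-6,56,22)
river: ρ → (22,32,-30)
river: ρ → (-30,28,24)
river: ρ → (24,20,-34)
river: ρ → (-34,48,10)
river: ρ → (10,52,-24)
river: ρ → (-24,44,18)
river: ρ → (18,28,-40)
river: ρ → (-40,52,6)
river: ρ → (6,56,-22)
ρ-cycle length = 18 (tail of 2 descent steps not counted)

18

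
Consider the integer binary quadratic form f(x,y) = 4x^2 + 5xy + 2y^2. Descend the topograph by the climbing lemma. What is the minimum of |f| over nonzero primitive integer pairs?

translate: b→-3 (≡5 mod 8), so (4,5,2)→(4,-3,1)
flip: (4,-3,1)→(1,3,4)
translate: b→1 (≡3 mod 2), so (1,3,4)→(1,1,2)
reduced (well bottom): (1,1,2) with a≤c, −a<b≤a
well minimum = a = 1

1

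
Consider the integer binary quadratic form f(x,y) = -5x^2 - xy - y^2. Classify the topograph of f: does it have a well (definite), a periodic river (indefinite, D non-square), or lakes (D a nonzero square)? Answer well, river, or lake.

D = b²−4ac = (-1)² − 4·(-5)·(-1) = -19
D < 0 ⇒ definite ⇒ every region one sign ⇒ single well

well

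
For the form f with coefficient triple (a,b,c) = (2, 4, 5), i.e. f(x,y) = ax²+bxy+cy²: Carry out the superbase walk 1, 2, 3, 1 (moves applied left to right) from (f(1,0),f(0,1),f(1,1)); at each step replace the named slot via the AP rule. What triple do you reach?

start (2,5,11) = (f(1,0),f(0,1),f(1,1))
replace slot 1: 2·(5+11) − 2 = 30 → (30,5,11)
replace slot 2: 2·(30+11) − 5 = 77 → (30,77,11)
replace slot 3: 2·(30+77) − 11 = 203 → (30,77,203)
replace slot 1: 2·(77+203) − 30 = 530 → (530,77,203)

530,77,203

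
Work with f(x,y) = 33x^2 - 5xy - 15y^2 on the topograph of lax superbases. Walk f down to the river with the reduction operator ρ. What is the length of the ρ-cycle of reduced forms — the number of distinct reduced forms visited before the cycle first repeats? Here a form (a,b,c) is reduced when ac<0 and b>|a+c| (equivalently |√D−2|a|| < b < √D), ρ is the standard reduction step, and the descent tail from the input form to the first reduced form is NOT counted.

D = 2005, ⌊√D⌋ = 44
descent: ρ → (-15,35,13)  [lands on river]
river: ρ → (13,43,-3)
river: ρ → (-3,41,27)
river: ρ → (27,13,-17)
river: ρ → (-17,21,23)
river: ρ → (23,25,-15)
ρ-cycle length = 6 (tail of 1 descent step not counted)

6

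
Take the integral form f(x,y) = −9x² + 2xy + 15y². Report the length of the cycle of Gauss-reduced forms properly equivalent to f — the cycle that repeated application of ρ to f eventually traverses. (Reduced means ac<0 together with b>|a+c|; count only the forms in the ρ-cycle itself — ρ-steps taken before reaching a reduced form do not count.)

D = 544, ⌊√D⌋ = 23
descent: ρ → (15,-2,-9)
descent: ρ → (-9,20,4)  [lands on river]
river: ρ → (4,20,-9)
river: ρ → (-9,16,8)
river: ρ → (8,16,-9)
ρ-cycle length = 4 (tail of 2 descent steps not counted)

4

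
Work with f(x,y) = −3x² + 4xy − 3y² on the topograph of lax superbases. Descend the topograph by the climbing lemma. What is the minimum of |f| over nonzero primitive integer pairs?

translate: b→2 (≡-4 mod 6), so (3,-4,3)→(3,2,2)
flip: (3,2,2)→(2,-2,3)
translate: b→2 (≡-2 mod 4), so (2,-2,3)→(2,2,3)
reduced (well bottom): (2,2,3) with a≤c, −a<b≤a
well minimum |f| = |-2| = 2 (negative-definite)

2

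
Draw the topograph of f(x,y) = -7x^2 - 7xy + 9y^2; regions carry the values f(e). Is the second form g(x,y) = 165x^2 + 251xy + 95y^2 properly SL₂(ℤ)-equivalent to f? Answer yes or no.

D₁ = 301, D₂ = 301
river cycle of f (length 10): (9, 7, -7), (-7, 7, 9), (9, 11, -5), (-5, 9, 11), (11, 13, -3), (-3, 17, 1), (1, 17, -3), (-3, 13, 11), (11, 9, -5), (-5, 11, 9)
river cycle of g (length 10): (9, 7, -7), (-7, 7, 9), (9, 11, -5), (-5, 9, 11), (11, 13, -3), (-3, 17, 1), (1, 17, -3), (-3, 13, 11), (11, 9, -5), (-5, 11, 9)
cycles coincide ⇒ equivalent

yes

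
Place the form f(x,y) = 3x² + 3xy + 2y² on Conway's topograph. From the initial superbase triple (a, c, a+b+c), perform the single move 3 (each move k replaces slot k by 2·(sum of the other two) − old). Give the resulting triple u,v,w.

start (3,2,8) = (f(1,0),f(0,1),f(1,1))
replace slot 3: 2·(3+2) − 8 = 2 → (3,2,2)

3,2,2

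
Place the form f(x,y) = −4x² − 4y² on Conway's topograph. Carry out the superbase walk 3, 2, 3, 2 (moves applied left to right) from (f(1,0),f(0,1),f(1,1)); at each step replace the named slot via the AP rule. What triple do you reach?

start (-4,-4,-8) = (f(1,0),f(0,1),f(1,1))
replace slot 3: 2·((-4)+(-4)) − (-8) = -8 → (-4,-4,-8)
replace slot 2: 2·((-4)+(-8)) − (-4) = -20 → (-4,-20,-8)
replace slot 3: 2·((-4)+(-20)) − (-8) = -40 → (-4,-20,-40)
replace slot 2: 2·((-4)+(-40)) − (-20) = -68 → (-4,-68,-40)

-4,-68,-40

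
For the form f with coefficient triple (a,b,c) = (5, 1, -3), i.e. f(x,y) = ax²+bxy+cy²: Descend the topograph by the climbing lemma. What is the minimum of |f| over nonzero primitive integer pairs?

descent: ρ → (-3,5,3)  [lands on river]
river: ρ → (3,7,-1)
river: ρ → (-1,7,3)
river: ρ → (3,5,-3)
river: ρ → (-3,7,1)
river: ρ → (1,7,-3)
closes: descent 1, river 6
min |a| on river = 1

1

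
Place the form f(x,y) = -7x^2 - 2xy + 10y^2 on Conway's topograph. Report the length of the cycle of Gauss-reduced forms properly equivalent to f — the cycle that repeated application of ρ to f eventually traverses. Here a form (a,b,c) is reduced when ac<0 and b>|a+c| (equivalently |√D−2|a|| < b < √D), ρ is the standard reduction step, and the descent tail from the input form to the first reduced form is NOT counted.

D = 284, ⌊√D⌋ = 16
descent: ρ → (10,2,-7)
descent: ρ → (-7,12,5)  [lands on river]
river: ρ → (5,8,-11)
river: ρ → (-11,14,2)
river: ρ → (2,14,-11)
river: ρ → (-11,8,5)
river: ρ → (5,12,-7)
river: ρ → (-7,16,1)
river: ρ → (1,16,-7)
ρ-cycle length = 8 (tail of 2 descent steps not counted)

8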